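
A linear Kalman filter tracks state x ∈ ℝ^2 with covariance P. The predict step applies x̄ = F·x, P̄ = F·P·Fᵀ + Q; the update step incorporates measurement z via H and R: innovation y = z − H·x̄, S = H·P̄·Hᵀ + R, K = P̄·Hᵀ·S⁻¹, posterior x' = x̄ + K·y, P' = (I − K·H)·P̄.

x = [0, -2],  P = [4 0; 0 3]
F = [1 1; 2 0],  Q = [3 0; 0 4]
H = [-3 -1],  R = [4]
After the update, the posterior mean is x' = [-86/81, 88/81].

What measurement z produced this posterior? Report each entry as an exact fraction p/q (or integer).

x̄ = F·x = [-2, 0]
P̄ = F·P·Fᵀ + Q = [10 8; 8 20]
S = H·P̄·Hᵀ + R = [162]
K = P̄·Hᵀ·S⁻¹ = [-19/81; -22/81]
x' − x̄ = [76/81, 88/81] = K·y
y = (KᵀK)⁻¹·Kᵀ·(x' − x̄) = [-4]
z = y + H·x̄ = [-4] + [6] = [2]

z = [2]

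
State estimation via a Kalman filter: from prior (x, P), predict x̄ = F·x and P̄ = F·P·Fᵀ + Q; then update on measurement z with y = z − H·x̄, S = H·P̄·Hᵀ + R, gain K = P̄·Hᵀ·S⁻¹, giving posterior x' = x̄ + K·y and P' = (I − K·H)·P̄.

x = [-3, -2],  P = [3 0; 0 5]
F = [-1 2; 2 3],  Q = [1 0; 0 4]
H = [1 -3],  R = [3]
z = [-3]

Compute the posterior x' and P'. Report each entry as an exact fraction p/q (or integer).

x' = [29/9, 143/72]
P' = [56/3 19/3; 19/3 119/48]

x̄ = F·x = [-1, -12]
P̄ = F·P·Fᵀ + Q = [24 24; 24 61]
y = z − H·x̄ = [-38]
S = H·P̄·Hᵀ + R = [432]
K = P̄·Hᵀ·S⁻¹ = [-1/9; -53/144]
x' = x̄ + K·y = [29/9, 143/72]
P' = (I − K·H)·P̄ = [56/3 19/3; 19/3 119/48]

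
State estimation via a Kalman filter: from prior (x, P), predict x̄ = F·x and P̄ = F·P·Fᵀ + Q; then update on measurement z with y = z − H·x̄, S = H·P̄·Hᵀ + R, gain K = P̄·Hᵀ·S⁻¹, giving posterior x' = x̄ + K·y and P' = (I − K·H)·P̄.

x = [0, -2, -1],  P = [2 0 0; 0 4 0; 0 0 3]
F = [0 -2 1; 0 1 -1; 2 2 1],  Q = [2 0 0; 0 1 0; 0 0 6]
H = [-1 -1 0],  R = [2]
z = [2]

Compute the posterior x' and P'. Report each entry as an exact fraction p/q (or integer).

x' = [-13/9, 1/3, -13/9]
P' = [89/9 -23/3 -37/9; -23/3 7 7/3; -37/9 7/3 233/9]

x̄ = F·x = [3, -1, -5]
P̄ = F·P·Fᵀ + Q = [21 -11 -13; -11 8 5; -13 5 33]
y = z − H·x̄ = [4]
S = H·P̄·Hᵀ + R = [9]
K = P̄·Hᵀ·S⁻¹ = [-10/9; 1/3; 8/9]
x' = x̄ + K·y = [-13/9, 1/3, -13/9]
P' = (I − K·H)·P̄ = [89/9 -23/3 -37/9; -23/3 7 7/3; -37/9 7/3 233/9]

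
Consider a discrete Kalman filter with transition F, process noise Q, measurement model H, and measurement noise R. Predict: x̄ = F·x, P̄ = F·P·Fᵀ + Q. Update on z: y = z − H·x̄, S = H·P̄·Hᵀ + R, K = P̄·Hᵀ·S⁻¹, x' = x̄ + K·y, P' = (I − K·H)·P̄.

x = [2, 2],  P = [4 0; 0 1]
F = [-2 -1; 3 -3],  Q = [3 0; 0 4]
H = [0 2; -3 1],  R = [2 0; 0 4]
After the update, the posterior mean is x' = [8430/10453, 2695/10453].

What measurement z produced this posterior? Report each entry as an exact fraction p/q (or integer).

z = [1, -3]

x̄ = F·x = [-6, 0]
P̄ = F·P·Fᵀ + Q = [20 -21; -21 49]
S = H·P̄·Hᵀ + R = [198 224; 224 359]
K = P̄·Hᵀ·S⁻¹ = [1533/10453 -3315/10453; 5047/10453 112/10453]
x' − x̄ = [71148/10453, 2695/10453] = K·y
y = (KᵀK)⁻¹·Kᵀ·(x' − x̄) = [1, -21]
z = y + H·x̄ = [1, -21] + [0, 18] = [1, -3]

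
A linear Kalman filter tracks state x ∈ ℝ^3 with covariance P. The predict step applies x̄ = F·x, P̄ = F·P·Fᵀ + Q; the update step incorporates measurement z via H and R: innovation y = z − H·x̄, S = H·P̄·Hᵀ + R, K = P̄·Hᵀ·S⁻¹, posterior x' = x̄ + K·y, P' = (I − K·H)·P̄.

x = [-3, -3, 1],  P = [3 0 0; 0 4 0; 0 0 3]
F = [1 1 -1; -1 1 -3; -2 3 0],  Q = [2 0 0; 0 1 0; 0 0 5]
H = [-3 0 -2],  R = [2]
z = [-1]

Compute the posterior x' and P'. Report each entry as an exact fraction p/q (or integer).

x' = [-707/197, 333/197, 1145/197]
P' = [1212/197 386/197 -1794/197; 386/197 4717/197 -546/197; -1794/197 -546/197 2753/197]

x̄ = F·x = [-7, -3, -3]
P̄ = F·P·Fᵀ + Q = [12 10 6; 10 35 18; 6 18 53]
y = z − H·x̄ = [-28]
S = H·P̄·Hᵀ + R = [394]
K = P̄·Hᵀ·S⁻¹ = [-24/197; -33/197; -62/197]
x' = x̄ + K·y = [-707/197, 333/197, 1145/197]
P' = (I − K·H)·P̄ = [1212/197 386/197 -1794/197; 386/197 4717/197 -546/197; -1794/197 -546/197 2753/197]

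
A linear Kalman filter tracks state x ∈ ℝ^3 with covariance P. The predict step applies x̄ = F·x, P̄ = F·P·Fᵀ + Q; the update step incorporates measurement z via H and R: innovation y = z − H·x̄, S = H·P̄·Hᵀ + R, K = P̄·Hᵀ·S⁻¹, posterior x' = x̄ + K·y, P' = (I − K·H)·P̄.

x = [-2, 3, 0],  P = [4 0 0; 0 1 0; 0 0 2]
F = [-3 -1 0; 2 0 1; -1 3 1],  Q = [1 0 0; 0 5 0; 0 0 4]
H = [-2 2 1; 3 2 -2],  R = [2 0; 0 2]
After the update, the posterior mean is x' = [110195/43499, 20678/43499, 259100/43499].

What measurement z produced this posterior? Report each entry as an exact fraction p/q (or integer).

x̄ = F·x = [3, -4, 11]
P̄ = F·P·Fᵀ + Q = [38 -24 9; -24 23 -6; 9 -6 19]
S = H·P̄·Hᵀ + R = [397 -147; -147 164]
K = P̄·Hᵀ·S⁻¹ = [-11804/43499 2151/43499; 12374/43499 7378/43499; -5185/43499 -10748/43499]
x' − x̄ = [-20302/43499, 194674/43499, -219389/43499] = K·y
y = (KᵀK)⁻¹·Kᵀ·(x' − x̄) = [5, 18]
z = y + H·x̄ = [5, 18] + [-3, -21] = [2, -3]

z = [2, -3]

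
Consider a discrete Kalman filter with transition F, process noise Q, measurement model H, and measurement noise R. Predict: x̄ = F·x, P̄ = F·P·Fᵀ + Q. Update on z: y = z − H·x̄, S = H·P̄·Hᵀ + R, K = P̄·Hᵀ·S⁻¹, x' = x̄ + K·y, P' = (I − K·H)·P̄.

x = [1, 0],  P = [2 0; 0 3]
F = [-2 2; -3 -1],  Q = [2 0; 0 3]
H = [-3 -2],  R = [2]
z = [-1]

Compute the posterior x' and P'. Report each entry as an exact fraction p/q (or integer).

x' = [139/184, -123/184]
P' = [503/92 -735/92; -735/92 1119/92]

x̄ = F·x = [-2, -3]
P̄ = F·P·Fᵀ + Q = [22 6; 6 24]
y = z − H·x̄ = [-13]
S = H·P̄·Hᵀ + R = [368]
K = P̄·Hᵀ·S⁻¹ = [-39/184; -33/184]
x' = x̄ + K·y = [139/184, -123/184]
P' = (I − K·H)·P̄ = [503/92 -735/92; -735/92 1119/92]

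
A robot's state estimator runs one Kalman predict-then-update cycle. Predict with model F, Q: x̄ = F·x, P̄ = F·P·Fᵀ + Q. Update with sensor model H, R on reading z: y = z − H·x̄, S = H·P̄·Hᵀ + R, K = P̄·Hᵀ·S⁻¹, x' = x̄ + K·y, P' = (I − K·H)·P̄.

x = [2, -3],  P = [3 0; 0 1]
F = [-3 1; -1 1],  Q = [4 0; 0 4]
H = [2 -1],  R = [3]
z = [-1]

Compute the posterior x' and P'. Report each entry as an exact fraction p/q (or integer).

x' = [-27/11, -39/11]
P' = [28/11 38/11; 38/11 72/11]

x̄ = F·x = [-9, -5]
P̄ = F·P·Fᵀ + Q = [32 10; 10 8]
y = z − H·x̄ = [12]
S = H·P̄·Hᵀ + R = [99]
K = P̄·Hᵀ·S⁻¹ = [6/11; 4/33]
x' = x̄ + K·y = [-27/11, -39/11]
P' = (I − K·H)·P̄ = [28/11 38/11; 38/11 72/11]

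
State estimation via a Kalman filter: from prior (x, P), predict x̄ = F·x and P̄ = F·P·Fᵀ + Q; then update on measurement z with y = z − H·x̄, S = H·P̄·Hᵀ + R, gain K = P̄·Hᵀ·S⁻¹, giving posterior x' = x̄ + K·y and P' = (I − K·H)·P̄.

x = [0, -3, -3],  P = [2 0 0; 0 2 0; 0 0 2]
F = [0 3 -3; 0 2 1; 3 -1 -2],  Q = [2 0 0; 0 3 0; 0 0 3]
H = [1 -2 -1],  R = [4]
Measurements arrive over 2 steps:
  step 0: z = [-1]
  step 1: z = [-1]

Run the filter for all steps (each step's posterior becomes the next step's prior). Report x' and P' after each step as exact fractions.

step 0: x̄ = F·x = [0, -9, 9]
step 0: P̄ = F·P·Fᵀ + Q = [38 6 6; 6 13 -8; 6 -8 31]
step 0: y = z − H·x̄ = [-10]
step 0: S = H·P̄·Hᵀ + R = [57]
step 0: K = P̄·Hᵀ·S⁻¹ = [20/57; -4/19; -3/19]
step 0: x' = x̄ + K·y = [-200/57, -131/19, 201/19]
step 0: P' = (I − K·H)·P̄ = [1766/57 194/19 174/19; 194/19 199/19 -188/19; 174/19 -188/19 562/19]
step 1: x̄ = F·x = [-996/19, -61/19, -471/19]
step 1: P̄ = F·P·Fᵀ + Q = [10271/19 72/19 3519/19; 72/19 663/19 1104/19; 3519/19 1104/19 3798/19]
step 1: y = z − H·x̄ = [384/19]
step 1: S = H·P̄·Hᵀ + R = [13887/19]
step 1: K = P̄·Hᵀ·S⁻¹ = [6608/13887; -262/1543; -829/4629]
step 1: x' = x̄ + K·y = [-198140/4629, -10249/1543, -43835/1543]
step 1: P' = (I − K·H)·P̄ = [5208827/13887 96968/1543 1145657/4629; 96968/1543 21327/1543 55362/1543; 1145657/4629 55362/1543 272267/1543]

step 0: x' = [-200/57, -131/19, 201/19], P' = [1766/57 194/19 174/19; 194/19 199/19 -188/19; 174/19 -188/19 562/19]
step 1: x' = [-198140/4629, -10249/1543, -43835/1543], P' = [5208827/13887 96968/1543 1145657/4629; 96968/1543 21327/1543 55362/1543; 1145657/4629 55362/1543 272267/1543]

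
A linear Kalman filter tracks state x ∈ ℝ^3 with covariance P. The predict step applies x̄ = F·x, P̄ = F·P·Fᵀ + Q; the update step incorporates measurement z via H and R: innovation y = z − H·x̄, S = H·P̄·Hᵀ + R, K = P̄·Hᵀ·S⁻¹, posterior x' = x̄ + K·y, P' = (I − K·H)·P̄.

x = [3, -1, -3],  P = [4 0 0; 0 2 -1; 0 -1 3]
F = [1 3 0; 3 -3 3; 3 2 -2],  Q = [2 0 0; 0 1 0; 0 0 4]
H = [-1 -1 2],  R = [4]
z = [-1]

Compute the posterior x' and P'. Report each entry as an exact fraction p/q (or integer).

x' = [-612/137, 1575/137, 437/137]
P' = [3975/274 837/274 1254/137; 837/274 17991/274 4610/137; 1254/137 4610/137 3044/137]

x̄ = F·x = [0, 3, 13]
P̄ = F·P·Fᵀ + Q = [24 -15 30; -15 100 -6; 30 -6 68]
y = z − H·x̄ = [-24]
S = H·P̄·Hᵀ + R = [274]
K = P̄·Hᵀ·S⁻¹ = [51/274; -97/274; 56/137]
x' = x̄ + K·y = [-612/137, 1575/137, 437/137]
P' = (I − K·H)·P̄ = [3975/274 837/274 1254/137; 837/274 17991/274 4610/137; 1254/137 4610/137 3044/137]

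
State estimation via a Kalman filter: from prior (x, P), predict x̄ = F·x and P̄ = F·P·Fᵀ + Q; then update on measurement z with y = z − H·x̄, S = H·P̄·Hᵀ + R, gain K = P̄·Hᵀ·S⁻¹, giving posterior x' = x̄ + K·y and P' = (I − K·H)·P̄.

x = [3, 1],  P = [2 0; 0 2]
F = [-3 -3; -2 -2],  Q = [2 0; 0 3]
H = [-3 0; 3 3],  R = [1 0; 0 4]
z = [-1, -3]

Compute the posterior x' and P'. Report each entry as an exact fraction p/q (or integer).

x' = [3612/14143, -16295/14143]
P' = [1466/14143 -1218/14143; -1218/14143 6646/14143]

x̄ = F·x = [-12, -8]
P̄ = F·P·Fᵀ + Q = [38 24; 24 19]
y = z − H·x̄ = [-37, 57]
S = H·P̄·Hᵀ + R = [343 -558; -558 949]
K = P̄·Hᵀ·S⁻¹ = [-4398/14143 186/14143; 3654/14143 4071/14143]
x' = x̄ + K·y = [3612/14143, -16295/14143]
P' = (I − K·H)·P̄ = [1466/14143 -1218/14143; -1218/14143 6646/14143]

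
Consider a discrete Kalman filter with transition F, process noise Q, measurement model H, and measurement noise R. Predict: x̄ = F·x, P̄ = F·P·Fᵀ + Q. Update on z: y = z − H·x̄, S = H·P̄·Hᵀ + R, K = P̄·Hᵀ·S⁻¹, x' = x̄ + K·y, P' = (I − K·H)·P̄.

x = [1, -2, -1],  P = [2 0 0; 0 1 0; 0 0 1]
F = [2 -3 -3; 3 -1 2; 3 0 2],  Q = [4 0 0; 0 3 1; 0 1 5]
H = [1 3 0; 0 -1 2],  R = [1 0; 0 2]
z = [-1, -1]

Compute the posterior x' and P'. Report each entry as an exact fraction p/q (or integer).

x̄ = F·x = [11, 3, 1]
P̄ = F·P·Fᵀ + Q = [30 9 6; 9 26 23; 6 23 27]
y = z − H·x̄ = [-21, 0]
S = H·P̄·Hᵀ + R = [319 63; 63 44]
K = P̄·Hᵀ·S⁻¹ = [2319/10067 -2634/10067; 2568/10067 899/10067; 1347/10067 5164/10067]
x' = x̄ + K·y = [62038/10067, -23727/10067, -18220/10067]
P' = (I − K·H)·P̄ = [177729/10067 -58470/10067 -31869/10067; -58470/10067 20346/10067 11072/10067; -31869/10067 11072/10067 10700/10067]

x' = [62038/10067, -23727/10067, -18220/10067]
P' = [177729/10067 -58470/10067 -31869/10067; -58470/10067 20346/10067 11072/10067; -31869/10067 11072/10067 10700/10067]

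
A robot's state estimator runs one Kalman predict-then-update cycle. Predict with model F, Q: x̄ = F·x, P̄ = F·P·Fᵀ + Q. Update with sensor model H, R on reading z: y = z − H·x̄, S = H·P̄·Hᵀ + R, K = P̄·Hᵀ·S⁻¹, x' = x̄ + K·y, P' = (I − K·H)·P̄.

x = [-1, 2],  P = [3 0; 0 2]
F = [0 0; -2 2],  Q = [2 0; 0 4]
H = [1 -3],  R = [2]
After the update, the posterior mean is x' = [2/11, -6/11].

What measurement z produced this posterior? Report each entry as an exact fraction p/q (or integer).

z = [2]

x̄ = F·x = [0, 6]
P̄ = F·P·Fᵀ + Q = [2 0; 0 24]
S = H·P̄·Hᵀ + R = [220]
K = P̄·Hᵀ·S⁻¹ = [1/110; -18/55]
x' − x̄ = [2/11, -72/11] = K·y
y = (KᵀK)⁻¹·Kᵀ·(x' − x̄) = [20]
z = y + H·x̄ = [20] + [-18] = [2]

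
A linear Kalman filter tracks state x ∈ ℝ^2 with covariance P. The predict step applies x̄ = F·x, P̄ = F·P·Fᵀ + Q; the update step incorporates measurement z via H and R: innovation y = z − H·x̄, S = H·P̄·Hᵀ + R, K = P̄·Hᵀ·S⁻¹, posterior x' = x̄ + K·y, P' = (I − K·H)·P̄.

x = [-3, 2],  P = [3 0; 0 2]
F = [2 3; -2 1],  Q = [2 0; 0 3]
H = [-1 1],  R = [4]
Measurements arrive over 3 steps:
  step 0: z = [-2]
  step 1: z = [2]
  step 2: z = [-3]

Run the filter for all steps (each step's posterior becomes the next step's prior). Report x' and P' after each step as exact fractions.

step 0: x' = [76/13, 58/13], P' = [636/65 484/65; 484/65 576/65]
step 1: x' = [-41438/20809, -8740/20809], P' = [228078/20809 162406/20809; 162406/20809 178930/20809]
step 2: x' = [27892738/7150745, 7423139/7150745], P' = [76869424/7150745 54716152/7150745; 54716152/7150745 60832916/7150745]

step 0: x̄ = F·x = [0, 8]
step 0: P̄ = F·P·Fᵀ + Q = [32 -6; -6 17]
step 0: y = z − H·x̄ = [-10]
step 0: S = H·P̄·Hᵀ + R = [65]
step 0: K = P̄·Hᵀ·S⁻¹ = [-38/65; 23/65]
step 0: x' = x̄ + K·y = [76/13, 58/13]
step 0: P' = (I − K·H)·P̄ = [636/65 484/65; 484/65 576/65]
step 1: x̄ = F·x = [326/13, -94/13]
step 1: P̄ = F·P·Fᵀ + Q = [13666/65 -2752/65; -2752/65 1379/65]
step 1: y = z − H·x̄ = [446/13]
step 1: S = H·P̄·Hᵀ + R = [20809/65]
step 1: K = P̄·Hᵀ·S⁻¹ = [-16418/20809; 4131/20809]
step 1: x' = x̄ + K·y = [-41438/20809, -8740/20809]
step 1: P' = (I − K·H)·P̄ = [228078/20809 162406/20809; 162406/20809 178930/20809]
step 2: x̄ = F·x = [-109096/20809, 74136/20809]
step 2: P̄ = F·P·Fᵀ + Q = [4513172/20809 -1025146/20809; -1025146/20809 504045/20809]
step 2: y = z − H·x̄ = [-245659/20809]
step 2: S = H·P̄·Hᵀ + R = [7150745/20809]
step 2: K = P̄·Hᵀ·S⁻¹ = [-5538318/7150745; 1529191/7150745]
step 2: x' = x̄ + K·y = [27892738/7150745, 7423139/7150745]
step 2: P' = (I − K·H)·P̄ = [76869424/7150745 54716152/7150745; 54716152/7150745 60832916/7150745]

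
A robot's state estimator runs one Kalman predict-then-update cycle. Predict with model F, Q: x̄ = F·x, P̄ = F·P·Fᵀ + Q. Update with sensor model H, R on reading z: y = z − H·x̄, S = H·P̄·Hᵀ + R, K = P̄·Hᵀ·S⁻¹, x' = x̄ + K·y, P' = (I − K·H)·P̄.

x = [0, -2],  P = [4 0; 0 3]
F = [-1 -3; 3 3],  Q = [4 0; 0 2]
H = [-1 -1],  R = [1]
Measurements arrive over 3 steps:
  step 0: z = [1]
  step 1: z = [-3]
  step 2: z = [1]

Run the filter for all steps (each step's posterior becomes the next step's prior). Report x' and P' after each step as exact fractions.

step 0: x̄ = F·x = [6, -6]
step 0: P̄ = F·P·Fᵀ + Q = [35 -39; -39 65]
step 0: y = z − H·x̄ = [1]
step 0: S = H·P̄·Hᵀ + R = [23]
step 0: K = P̄·Hᵀ·S⁻¹ = [4/23; -26/23]
step 0: x' = x̄ + K·y = [142/23, -164/23]
step 0: P' = (I − K·H)·P̄ = [789/23 -793/23; -793/23 819/23]
step 1: x̄ = F·x = [350/23, -66/23]
step 1: P̄ = F·P·Fᵀ + Q = [3494/23 -222/23; -222/23 244/23]
step 1: y = z − H·x̄ = [215/23]
step 1: S = H·P̄·Hᵀ + R = [3317/23]
step 1: K = P̄·Hᵀ·S⁻¹ = [-3272/3317; -22/3317]
step 1: x' = x̄ + K·y = [19890/3317, -9724/3317]
step 1: P' = (I − K·H)·P̄ = [38418/3317 -35146/3317; -35146/3317 35168/3317]
step 2: x̄ = F·x = [9282/3317, 30498/3317]
step 2: P̄ = F·P·Fᵀ + Q = [157322/3317 -10014/3317; -10014/3317 36280/3317]
step 2: y = z − H·x̄ = [43097/3317]
step 2: S = H·P̄·Hᵀ + R = [176891/3317]
step 2: K = P̄·Hᵀ·S⁻¹ = [-147308/176891; -26266/176891]
step 2: x' = x̄ + K·y = [-1418942/176891, 1285148/176891]
step 2: P' = (I − K·H)·P̄ = [1847814/176891 -1700506/176891; -1700506/176891 1726772/176891]

step 0: x' = [142/23, -164/23], P' = [789/23 -793/23; -793/23 819/23]
step 1: x' = [19890/3317, -9724/3317], P' = [38418/3317 -35146/3317; -35146/3317 35168/3317]
step 2: x' = [-1418942/176891, 1285148/176891], P' = [1847814/176891 -1700506/176891; -1700506/176891 1726772/176891]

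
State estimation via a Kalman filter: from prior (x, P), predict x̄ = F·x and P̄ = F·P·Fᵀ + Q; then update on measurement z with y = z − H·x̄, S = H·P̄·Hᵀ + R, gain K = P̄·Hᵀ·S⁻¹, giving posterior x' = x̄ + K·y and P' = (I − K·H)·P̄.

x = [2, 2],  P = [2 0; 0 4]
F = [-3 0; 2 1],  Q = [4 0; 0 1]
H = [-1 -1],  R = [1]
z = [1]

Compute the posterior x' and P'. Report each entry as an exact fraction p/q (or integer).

x̄ = F·x = [-6, 6]
P̄ = F·P·Fᵀ + Q = [22 -12; -12 13]
y = z − H·x̄ = [1]
S = H·P̄·Hᵀ + R = [12]
K = P̄·Hᵀ·S⁻¹ = [-5/6; -1/12]
x' = x̄ + K·y = [-41/6, 71/12]
P' = (I − K·H)·P̄ = [41/3 -77/6; -77/6 155/12]

x' = [-41/6, 71/12]
P' = [41/3 -77/6; -77/6 155/12]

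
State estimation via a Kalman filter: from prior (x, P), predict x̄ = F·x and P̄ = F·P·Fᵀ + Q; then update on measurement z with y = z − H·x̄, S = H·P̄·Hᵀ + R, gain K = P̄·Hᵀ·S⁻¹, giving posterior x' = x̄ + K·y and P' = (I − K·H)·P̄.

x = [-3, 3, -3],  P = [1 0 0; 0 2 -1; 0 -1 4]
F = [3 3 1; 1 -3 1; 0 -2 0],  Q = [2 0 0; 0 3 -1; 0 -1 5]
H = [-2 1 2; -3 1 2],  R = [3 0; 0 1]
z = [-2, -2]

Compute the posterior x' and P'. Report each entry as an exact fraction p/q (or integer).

x' = [-13189/4777, -34236/4777, -6107/4777]
P' = [10925/4777 14650/4777 7539/4777; 14650/4777 53893/4777 -6211/4777; 7539/4777 -6211/4777 13850/4777]

x̄ = F·x = [-3, -15, -6]
P̄ = F·P·Fᵀ + Q = [27 -11 -10; -11 32 13; -10 13 13]
y = z − H·x̄ = [19, 16]
S = H·P̄·Hᵀ + R = [371 453; 453 566]
K = P̄·Hᵀ·S⁻¹ = [2626/4777 -3047/4777; 4057/4777 -2479/4777; 2137/4777 -1128/4777]
x' = x̄ + K·y = [-13189/4777, -34236/4777, -6107/4777]
P' = (I − K·H)·P̄ = [10925/4777 14650/4777 7539/4777; 14650/4777 53893/4777 -6211/4777; 7539/4777 -6211/4777 13850/4777]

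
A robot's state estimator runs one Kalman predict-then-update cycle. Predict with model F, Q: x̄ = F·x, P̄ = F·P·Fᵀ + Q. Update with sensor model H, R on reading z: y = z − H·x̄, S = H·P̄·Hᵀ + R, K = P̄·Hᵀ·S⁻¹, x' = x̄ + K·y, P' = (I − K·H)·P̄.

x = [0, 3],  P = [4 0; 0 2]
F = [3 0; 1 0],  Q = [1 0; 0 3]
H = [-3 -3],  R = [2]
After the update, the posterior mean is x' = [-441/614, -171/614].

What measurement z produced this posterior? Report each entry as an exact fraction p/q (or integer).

z = [3]

x̄ = F·x = [0, 0]
P̄ = F·P·Fᵀ + Q = [37 12; 12 7]
S = H·P̄·Hᵀ + R = [614]
K = P̄·Hᵀ·S⁻¹ = [-147/614; -57/614]
x' − x̄ = [-441/614, -171/614] = K·y
y = (KᵀK)⁻¹·Kᵀ·(x' − x̄) = [3]
z = y + H·x̄ = [3] + [0] = [3]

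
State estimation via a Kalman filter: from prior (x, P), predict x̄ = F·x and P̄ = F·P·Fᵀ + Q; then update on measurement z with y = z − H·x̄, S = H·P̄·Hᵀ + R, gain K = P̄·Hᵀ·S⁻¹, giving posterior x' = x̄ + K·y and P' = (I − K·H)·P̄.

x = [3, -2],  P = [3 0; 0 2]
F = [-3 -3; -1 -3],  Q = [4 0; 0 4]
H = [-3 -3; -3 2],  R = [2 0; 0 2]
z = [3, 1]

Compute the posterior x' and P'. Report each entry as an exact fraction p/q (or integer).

x̄ = F·x = [-3, 3]
P̄ = F·P·Fᵀ + Q = [49 27; 27 25]
y = z − H·x̄ = [3, -14]
S = H·P̄·Hᵀ + R = [1154 372; 372 219]
K = P̄·Hᵀ·S⁻¹ = [-2556/19057 -3751/19057; -3772/19057 11129/57171]
x' = x̄ + K·y = [-725/1121, -1073/3363]
P' = (I − K·H)·P̄ = [2182/19057 -478/19057; -478/19057 8978/57171]

x' = [-725/1121, -1073/3363]
P' = [2182/19057 -478/19057; -478/19057 8978/57171]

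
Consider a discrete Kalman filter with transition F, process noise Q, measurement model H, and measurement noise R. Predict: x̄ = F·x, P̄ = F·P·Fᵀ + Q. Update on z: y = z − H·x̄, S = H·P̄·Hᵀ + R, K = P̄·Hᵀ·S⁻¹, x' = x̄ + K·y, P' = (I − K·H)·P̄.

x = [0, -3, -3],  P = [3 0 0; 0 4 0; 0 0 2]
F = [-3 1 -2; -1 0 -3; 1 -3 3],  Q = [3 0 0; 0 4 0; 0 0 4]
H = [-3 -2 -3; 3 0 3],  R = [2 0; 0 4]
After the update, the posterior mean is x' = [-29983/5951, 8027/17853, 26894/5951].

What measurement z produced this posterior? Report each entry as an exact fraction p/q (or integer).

z = [1, -1]

x̄ = F·x = [3, 9, 0]
P̄ = F·P·Fᵀ + Q = [42 21 -33; 21 25 -21; -33 -21 61]
S = H·P̄·Hᵀ + R = [435 -333; -333 337]
K = P̄·Hᵀ·S⁻¹ = [-2377/5951 -1872/5951; -8425/17853 -2775/5951; 2303/5951 3759/5951]
x' − x̄ = [-47836/5951, -152650/17853, 26894/5951] = K·y
y = (KᵀK)⁻¹·Kᵀ·(x' − x̄) = [28, -10]
z = y + H·x̄ = [28, -10] + [-27, 9] = [1, -1]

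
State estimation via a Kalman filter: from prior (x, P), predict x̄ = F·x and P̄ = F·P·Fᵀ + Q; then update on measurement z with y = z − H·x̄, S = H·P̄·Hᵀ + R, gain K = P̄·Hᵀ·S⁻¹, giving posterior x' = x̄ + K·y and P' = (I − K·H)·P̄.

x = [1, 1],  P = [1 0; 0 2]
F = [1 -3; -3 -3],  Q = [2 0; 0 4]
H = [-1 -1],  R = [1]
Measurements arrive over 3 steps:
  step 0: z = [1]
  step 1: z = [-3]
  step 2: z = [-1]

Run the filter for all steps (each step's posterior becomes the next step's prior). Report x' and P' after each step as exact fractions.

step 0: x' = [86/83, -176/83], P' = [447/83 -411/83; -411/83 457/83]
step 1: x' = [8896/8957, 18610/8957], P' = [98780/8957 -91282/8957; -91282/8957 92658/8957]
step 2: x' = [14598308/1602739, -13133978/1602739], P' = [20839944/1602739 -19351746/1602739; -19351746/1602739 19457330/1602739]

step 0: x̄ = F·x = [-2, -6]
step 0: P̄ = F·P·Fᵀ + Q = [21 15; 15 31]
step 0: y = z − H·x̄ = [-7]
step 0: S = H·P̄·Hᵀ + R = [83]
step 0: K = P̄·Hᵀ·S⁻¹ = [-36/83; -46/83]
step 0: x' = x̄ + K·y = [86/83, -176/83]
step 0: P' = (I − K·H)·P̄ = [447/83 -411/83; -411/83 457/83]
step 1: x̄ = F·x = [614/83, 270/83]
step 1: P̄ = F·P·Fᵀ + Q = [7192/83 306/83; 306/83 1070/83]
step 1: y = z − H·x̄ = [635/83]
step 1: S = H·P̄·Hᵀ + R = [8957/83]
step 1: K = P̄·Hᵀ·S⁻¹ = [-7498/8957; -1376/8957]
step 1: x' = x̄ + K·y = [8896/8957, 18610/8957]
step 1: P' = (I − K·H)·P̄ = [98780/8957 -91282/8957; -91282/8957 92658/8957]
step 2: x̄ = F·x = [-46934/8957, -82518/8957]
step 2: P̄ = F·P·Fᵀ + Q = [1498308/8957 -10110/8957; -10110/8957 115694/8957]
step 2: y = z − H·x̄ = [-138409/8957]
step 2: S = H·P̄·Hᵀ + R = [1602739/8957]
step 2: K = P̄·Hᵀ·S⁻¹ = [-1488198/1602739; -105584/1602739]
step 2: x' = x̄ + K·y = [14598308/1602739, -13133978/1602739]
step 2: P' = (I − K·H)·P̄ = [20839944/1602739 -19351746/1602739; -19351746/1602739 19457330/1602739]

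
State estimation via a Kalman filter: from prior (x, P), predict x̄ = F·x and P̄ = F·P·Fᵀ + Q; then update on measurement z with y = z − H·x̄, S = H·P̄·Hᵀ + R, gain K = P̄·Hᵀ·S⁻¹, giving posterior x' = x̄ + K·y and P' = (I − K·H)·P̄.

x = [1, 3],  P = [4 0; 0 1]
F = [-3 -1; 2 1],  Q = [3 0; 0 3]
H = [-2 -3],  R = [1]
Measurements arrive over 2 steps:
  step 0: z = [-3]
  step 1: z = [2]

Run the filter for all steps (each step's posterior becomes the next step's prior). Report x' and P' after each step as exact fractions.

step 0: x' = [-6, 5], P' = [1615/41 -1075/41; -1075/41 720/41]
step 1: x' = [11423/2360, -9093/2360], P' = [329319/2360 -218629/2360; -218629/2360 145399/2360]

step 0: x̄ = F·x = [-6, 5]
step 0: P̄ = F·P·Fᵀ + Q = [40 -25; -25 20]
step 0: y = z − H·x̄ = [0]
step 0: S = H·P̄·Hᵀ + R = [41]
step 0: K = P̄·Hᵀ·S⁻¹ = [-5/41; -10/41]
step 0: x' = x̄ + K·y = [-6, 5]
step 0: P' = (I − K·H)·P̄ = [1615/41 -1075/41; -1075/41 720/41]
step 1: x̄ = F·x = [13, -7]
step 1: P̄ = F·P·Fᵀ + Q = [8928/41 -5035/41; -5035/41 3003/41]
step 1: y = z − H·x̄ = [7]
step 1: S = H·P̄·Hᵀ + R = [2360/41]
step 1: K = P̄·Hᵀ·S⁻¹ = [-2751/2360; 1061/2360]
step 1: x' = x̄ + K·y = [11423/2360, -9093/2360]
step 1: P' = (I − K·H)·P̄ = [329319/2360 -218629/2360; -218629/2360 145399/2360]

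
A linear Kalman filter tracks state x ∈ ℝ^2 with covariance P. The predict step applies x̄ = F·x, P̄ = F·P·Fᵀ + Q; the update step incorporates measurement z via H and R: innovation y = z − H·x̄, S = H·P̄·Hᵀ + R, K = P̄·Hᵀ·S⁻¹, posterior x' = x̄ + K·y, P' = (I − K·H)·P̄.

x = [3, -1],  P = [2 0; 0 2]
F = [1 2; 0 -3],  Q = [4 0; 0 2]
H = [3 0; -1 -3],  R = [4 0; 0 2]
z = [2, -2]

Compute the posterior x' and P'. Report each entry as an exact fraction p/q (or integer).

x' = [2178/2941, 1419/2941]
P' = [1252/2941 -432/2941; -432/2941 788/2941]

x̄ = F·x = [1, 3]
P̄ = F·P·Fᵀ + Q = [14 -12; -12 20]
y = z − H·x̄ = [-1, 8]
S = H·P̄·Hᵀ + R = [130 66; 66 124]
K = P̄·Hᵀ·S⁻¹ = [939/2941 22/2941; -324/2941 -966/2941]
x' = x̄ + K·y = [2178/2941, 1419/2941]
P' = (I − K·H)·P̄ = [1252/2941 -432/2941; -432/2941 788/2941]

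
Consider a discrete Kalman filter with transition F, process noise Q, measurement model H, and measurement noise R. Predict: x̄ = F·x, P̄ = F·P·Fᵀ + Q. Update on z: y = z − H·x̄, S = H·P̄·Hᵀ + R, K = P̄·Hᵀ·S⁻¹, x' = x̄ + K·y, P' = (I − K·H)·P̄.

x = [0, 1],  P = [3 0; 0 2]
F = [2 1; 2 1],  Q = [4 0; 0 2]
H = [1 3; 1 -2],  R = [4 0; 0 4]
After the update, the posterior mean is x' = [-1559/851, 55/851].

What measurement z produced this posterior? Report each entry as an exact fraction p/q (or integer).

x̄ = F·x = [1, 1]
P̄ = F·P·Fᵀ + Q = [18 14; 14 16]
S = H·P̄·Hᵀ + R = [250 -64; -64 30]
K = P̄·Hᵀ·S⁻¹ = [290/851 335/851; 177/851 -133/851]
x' − x̄ = [-2410/851, -796/851] = K·y
y = (KᵀK)⁻¹·Kᵀ·(x' − x̄) = [-6, -2]
z = y + H·x̄ = [-6, -2] + [4, -1] = [-2, -3]

z = [-2, -3]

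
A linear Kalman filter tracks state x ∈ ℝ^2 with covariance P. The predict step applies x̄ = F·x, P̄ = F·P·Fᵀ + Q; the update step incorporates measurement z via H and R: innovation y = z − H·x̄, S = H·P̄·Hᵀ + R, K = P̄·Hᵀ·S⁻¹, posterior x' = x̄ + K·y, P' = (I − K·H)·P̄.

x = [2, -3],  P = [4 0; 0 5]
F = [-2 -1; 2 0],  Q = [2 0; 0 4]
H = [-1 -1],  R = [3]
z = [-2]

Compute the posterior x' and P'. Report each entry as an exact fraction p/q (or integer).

x̄ = F·x = [-1, 4]
P̄ = F·P·Fᵀ + Q = [23 -16; -16 20]
y = z − H·x̄ = [1]
S = H·P̄·Hᵀ + R = [14]
K = P̄·Hᵀ·S⁻¹ = [-1/2; -2/7]
x' = x̄ + K·y = [-3/2, 26/7]
P' = (I − K·H)·P̄ = [39/2 -18; -18 132/7]

x' = [-3/2, 26/7]
P' = [39/2 -18; -18 132/7]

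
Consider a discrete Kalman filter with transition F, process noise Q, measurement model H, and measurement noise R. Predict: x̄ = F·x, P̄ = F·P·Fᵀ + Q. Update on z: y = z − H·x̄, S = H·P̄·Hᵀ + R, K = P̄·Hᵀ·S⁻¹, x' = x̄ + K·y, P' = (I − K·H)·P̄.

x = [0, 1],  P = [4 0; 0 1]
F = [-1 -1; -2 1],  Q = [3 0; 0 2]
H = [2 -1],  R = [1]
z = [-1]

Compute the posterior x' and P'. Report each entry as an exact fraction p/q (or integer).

x' = [-1/4, 7/12]
P' = [37/8 71/8; 71/8 431/24]

x̄ = F·x = [-1, 1]
P̄ = F·P·Fᵀ + Q = [8 7; 7 19]
y = z − H·x̄ = [2]
S = H·P̄·Hᵀ + R = [24]
K = P̄·Hᵀ·S⁻¹ = [3/8; -5/24]
x' = x̄ + K·y = [-1/4, 7/12]
P' = (I − K·H)·P̄ = [37/8 71/8; 71/8 431/24]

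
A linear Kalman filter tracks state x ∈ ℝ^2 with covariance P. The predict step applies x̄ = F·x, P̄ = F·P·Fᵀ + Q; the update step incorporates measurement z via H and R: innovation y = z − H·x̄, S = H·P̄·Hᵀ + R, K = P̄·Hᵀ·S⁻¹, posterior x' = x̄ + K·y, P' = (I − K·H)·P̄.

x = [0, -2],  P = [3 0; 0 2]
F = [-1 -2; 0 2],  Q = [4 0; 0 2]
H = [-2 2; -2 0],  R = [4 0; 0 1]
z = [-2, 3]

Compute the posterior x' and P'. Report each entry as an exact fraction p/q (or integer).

x̄ = F·x = [4, -4]
P̄ = F·P·Fᵀ + Q = [15 -8; -8 10]
y = z − H·x̄ = [14, 11]
S = H·P̄·Hᵀ + R = [168 92; 92 61]
K = P̄·Hᵀ·S⁻¹ = [-23/892 -101/223; 181/446 -78/223]
x' = x̄ + K·y = [-599/446, -483/223]
P' = (I − K·H)·P̄ = [101/446 39/223; 39/223 220/223]

x' = [-599/446, -483/223]
P' = [101/446 39/223; 39/223 220/223]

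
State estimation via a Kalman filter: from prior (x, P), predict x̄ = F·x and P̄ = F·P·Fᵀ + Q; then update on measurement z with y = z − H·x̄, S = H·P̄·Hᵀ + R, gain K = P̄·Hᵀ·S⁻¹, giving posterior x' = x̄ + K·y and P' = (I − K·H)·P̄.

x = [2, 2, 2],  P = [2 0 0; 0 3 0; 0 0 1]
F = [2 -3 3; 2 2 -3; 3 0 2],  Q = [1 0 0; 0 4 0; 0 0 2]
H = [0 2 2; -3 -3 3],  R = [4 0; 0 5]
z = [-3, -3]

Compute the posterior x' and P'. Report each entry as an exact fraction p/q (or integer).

x̄ = F·x = [4, 2, 10]
P̄ = F·P·Fᵀ + Q = [45 -19 18; -19 33 6; 18 6 24]
y = z − H·x̄ = [-27, -15]
S = H·P̄·Hᵀ + R = [280 -48; -48 149]
K = P̄·Hᵀ·S⁻¹ = [-725/19708 -852/4927; 5235/19708 -372/4927; 2235/9854 360/4927]
x' = x̄ + K·y = [149527/19708, -79609/19708, 27395/9854]
P' = (I − K·H)·P̄ = [401809/9854 -199847/9854 99561/4927; -199847/9854 103161/9854 -48963/4927; 99561/4927 -48963/4927 51198/4927]

x' = [149527/19708, -79609/19708, 27395/9854]
P' = [401809/9854 -199847/9854 99561/4927; -199847/9854 103161/9854 -48963/4927; 99561/4927 -48963/4927 51198/4927]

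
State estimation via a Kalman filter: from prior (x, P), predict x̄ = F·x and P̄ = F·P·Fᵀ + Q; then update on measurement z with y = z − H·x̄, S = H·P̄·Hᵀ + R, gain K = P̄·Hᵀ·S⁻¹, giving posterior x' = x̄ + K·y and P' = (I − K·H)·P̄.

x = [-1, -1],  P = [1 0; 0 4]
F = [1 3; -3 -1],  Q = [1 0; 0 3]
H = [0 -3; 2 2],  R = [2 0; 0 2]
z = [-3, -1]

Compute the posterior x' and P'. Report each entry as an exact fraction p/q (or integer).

x' = [-5475/3568, 1857/1784]
P' = [5055/7136 -781/3568; -781/3568 391/1784]

x̄ = F·x = [-4, 4]
P̄ = F·P·Fᵀ + Q = [38 -15; -15 16]
y = z − H·x̄ = [9, -1]
S = H·P̄·Hᵀ + R = [146 -6; -6 98]
K = P̄·Hᵀ·S⁻¹ = [2343/7136 3493/7136; -1173/3568 1/3568]
x' = x̄ + K·y = [-5475/3568, 1857/1784]
P' = (I − K·H)·P̄ = [5055/7136 -781/3568; -781/3568 391/1784]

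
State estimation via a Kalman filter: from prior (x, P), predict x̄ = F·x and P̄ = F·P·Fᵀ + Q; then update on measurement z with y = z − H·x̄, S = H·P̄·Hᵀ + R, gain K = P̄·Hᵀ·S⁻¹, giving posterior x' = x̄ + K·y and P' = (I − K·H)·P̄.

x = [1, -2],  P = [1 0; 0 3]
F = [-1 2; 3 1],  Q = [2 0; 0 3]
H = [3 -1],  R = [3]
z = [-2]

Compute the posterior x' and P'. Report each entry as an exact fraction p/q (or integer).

x̄ = F·x = [-5, 1]
P̄ = F·P·Fᵀ + Q = [15 3; 3 15]
y = z − H·x̄ = [14]
S = H·P̄·Hᵀ + R = [135]
K = P̄·Hᵀ·S⁻¹ = [14/45; -2/45]
x' = x̄ + K·y = [-29/45, 17/45]
P' = (I − K·H)·P̄ = [29/15 73/15; 73/15 221/15]

x' = [-29/45, 17/45]
P' = [29/15 73/15; 73/15 221/15]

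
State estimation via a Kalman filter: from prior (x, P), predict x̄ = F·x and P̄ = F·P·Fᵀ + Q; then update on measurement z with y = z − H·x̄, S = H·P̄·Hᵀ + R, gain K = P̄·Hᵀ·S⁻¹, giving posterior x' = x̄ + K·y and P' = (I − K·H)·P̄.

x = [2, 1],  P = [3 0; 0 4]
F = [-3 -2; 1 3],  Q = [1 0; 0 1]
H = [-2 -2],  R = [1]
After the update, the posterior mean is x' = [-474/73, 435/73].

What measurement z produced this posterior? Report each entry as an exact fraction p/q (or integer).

z = [1]

x̄ = F·x = [-8, 5]
P̄ = F·P·Fᵀ + Q = [44 -33; -33 40]
S = H·P̄·Hᵀ + R = [73]
K = P̄·Hᵀ·S⁻¹ = [-22/73; -14/73]
x' − x̄ = [110/73, 70/73] = K·y
y = (KᵀK)⁻¹·Kᵀ·(x' − x̄) = [-5]
z = y + H·x̄ = [-5] + [6] = [1]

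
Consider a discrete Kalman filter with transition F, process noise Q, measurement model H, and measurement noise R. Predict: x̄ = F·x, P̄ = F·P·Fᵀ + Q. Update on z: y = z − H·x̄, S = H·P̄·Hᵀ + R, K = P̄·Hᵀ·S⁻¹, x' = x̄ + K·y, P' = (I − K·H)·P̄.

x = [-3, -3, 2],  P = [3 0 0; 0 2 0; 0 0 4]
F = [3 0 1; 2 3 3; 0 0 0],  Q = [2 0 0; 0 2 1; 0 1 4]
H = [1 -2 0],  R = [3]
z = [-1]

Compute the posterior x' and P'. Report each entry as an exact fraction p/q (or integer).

x̄ = F·x = [-7, -9, 0]
P̄ = F·P·Fᵀ + Q = [33 30 0; 30 68 1; 0 1 4]
y = z − H·x̄ = [-12]
S = H·P̄·Hᵀ + R = [188]
K = P̄·Hᵀ·S⁻¹ = [-27/188; -53/94; -1/94]
x' = x̄ + K·y = [-248/47, -105/47, 6/47]
P' = (I − K·H)·P̄ = [5475/188 1389/94 -27/94; 1389/94 387/47 -6/47; -27/94 -6/47 187/47]

x' = [-248/47, -105/47, 6/47]
P' = [5475/188 1389/94 -27/94; 1389/94 387/47 -6/47; -27/94 -6/47 187/47]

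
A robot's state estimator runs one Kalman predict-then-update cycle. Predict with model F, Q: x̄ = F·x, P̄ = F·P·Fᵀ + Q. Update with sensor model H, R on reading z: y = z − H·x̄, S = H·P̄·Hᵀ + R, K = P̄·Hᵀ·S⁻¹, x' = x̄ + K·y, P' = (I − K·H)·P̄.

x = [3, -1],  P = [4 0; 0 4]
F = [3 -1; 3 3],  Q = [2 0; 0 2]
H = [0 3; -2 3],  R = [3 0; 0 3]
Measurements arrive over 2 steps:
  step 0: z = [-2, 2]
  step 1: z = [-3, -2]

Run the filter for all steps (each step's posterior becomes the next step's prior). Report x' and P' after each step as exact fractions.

step 0: x' = [-16702/10533, -5570/10533], P' = [5078/3511 1696/3511; 1696/3511 1150/3511]
step 1: x' = [-4419340/5826129, -2149162/1942043], P' = [2336250/1942043 816612/1942043; 816612/1942043 603058/1942043]

step 0: x̄ = F·x = [10, 6]
step 0: P̄ = F·P·Fᵀ + Q = [42 24; 24 74]
step 0: y = z − H·x̄ = [-20, 4]
step 0: S = H·P̄·Hᵀ + R = [669 522; 522 549]
step 0: K = P̄·Hᵀ·S⁻¹ = [1696/3511 -5068/10533; 1150/3511 58/10533]
step 0: x' = x̄ + K·y = [-16702/10533, -5570/10533]
step 0: P' = (I − K·H)·P̄ = [5078/3511 1696/3511; 1696/3511 1150/3511]
step 1: x̄ = F·x = [-44536/10533, -22272/3511]
step 1: P̄ = F·P·Fᵀ + Q = [43698/3511 52428/3511; 52428/3511 93602/3511]
step 1: y = z − H·x̄ = [56283/3511, 90310/10533]
step 1: S = H·P̄·Hᵀ + R = [852951/3511 527850/3511; 527850/3511 398607/3511]
step 1: K = P̄·Hᵀ·S⁻¹ = [816612/1942043 -740888/1942043; 603058/1942043 58650/1942043]
step 1: x' = x̄ + K·y = [-4419340/5826129, -2149162/1942043]
step 1: P' = (I − K·H)·P̄ = [2336250/1942043 816612/1942043; 816612/1942043 603058/1942043]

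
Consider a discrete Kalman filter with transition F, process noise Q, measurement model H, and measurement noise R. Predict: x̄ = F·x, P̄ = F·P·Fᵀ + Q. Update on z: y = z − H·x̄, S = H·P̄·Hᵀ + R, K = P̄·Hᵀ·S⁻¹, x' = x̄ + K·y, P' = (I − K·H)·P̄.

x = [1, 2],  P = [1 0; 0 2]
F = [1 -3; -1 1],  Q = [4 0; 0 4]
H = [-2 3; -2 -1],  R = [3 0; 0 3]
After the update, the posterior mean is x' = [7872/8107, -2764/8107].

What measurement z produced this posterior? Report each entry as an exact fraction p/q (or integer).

z = [-3, -2]

x̄ = F·x = [-5, 1]
P̄ = F·P·Fᵀ + Q = [23 -7; -7 7]
S = H·P̄·Hᵀ + R = [242 99; 99 74]
K = P̄·Hᵀ·S⁻¹ = [-1097/8107 -255/737; 1897/8107 -161/737]
x' − x̄ = [48407/8107, -10871/8107] = K·y
y = (KᵀK)⁻¹·Kᵀ·(x' − x̄) = [-16, -11]
z = y + H·x̄ = [-16, -11] + [13, 9] = [-3, -2]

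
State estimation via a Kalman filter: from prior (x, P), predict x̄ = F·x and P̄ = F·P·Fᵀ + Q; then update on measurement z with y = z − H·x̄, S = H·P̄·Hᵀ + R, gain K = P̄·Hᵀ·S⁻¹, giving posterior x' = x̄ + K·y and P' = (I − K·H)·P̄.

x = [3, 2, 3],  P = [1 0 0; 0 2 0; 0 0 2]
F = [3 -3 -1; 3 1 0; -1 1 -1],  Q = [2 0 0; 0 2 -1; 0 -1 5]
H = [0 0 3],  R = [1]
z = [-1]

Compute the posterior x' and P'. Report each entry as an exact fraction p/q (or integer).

x' = [-33/13, 935/91, -34/91]
P' = [340/13 21/13 -1/13; 21/13 1147/91 -2/91; -1/13 -2/91 10/91]

x̄ = F·x = [0, 11, -4]
P̄ = F·P·Fᵀ + Q = [31 3 -7; 3 13 -2; -7 -2 10]
y = z − H·x̄ = [11]
S = H·P̄·Hᵀ + R = [91]
K = P̄·Hᵀ·S⁻¹ = [-3/13; -6/91; 30/91]
x' = x̄ + K·y = [-33/13, 935/91, -34/91]
P' = (I − K·H)·P̄ = [340/13 21/13 -1/13; 21/13 1147/91 -2/91; -1/13 -2/91 10/91]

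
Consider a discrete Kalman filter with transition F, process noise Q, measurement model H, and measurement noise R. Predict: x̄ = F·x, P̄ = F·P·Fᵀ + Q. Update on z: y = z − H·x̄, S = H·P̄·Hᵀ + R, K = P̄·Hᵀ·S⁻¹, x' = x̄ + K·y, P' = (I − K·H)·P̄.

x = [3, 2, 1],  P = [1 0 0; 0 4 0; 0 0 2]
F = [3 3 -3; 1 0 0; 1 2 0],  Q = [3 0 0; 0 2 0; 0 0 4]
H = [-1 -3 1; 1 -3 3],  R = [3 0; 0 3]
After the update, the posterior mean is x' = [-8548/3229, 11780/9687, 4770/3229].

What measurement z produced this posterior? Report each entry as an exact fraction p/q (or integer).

x̄ = F·x = [12, 3, 7]
P̄ = F·P·Fᵀ + Q = [66 3 27; 3 3 1; 27 1 21]
S = H·P̄·Hᵀ + R = [75 -42; -42 411]
K = P̄·Hᵀ·S⁻¹ = [-1548/3229 926/3229; -1549/9687 -229/9687; -5/3229 683/3229]
x' − x̄ = [-47296/3229, -17281/9687, -17833/3229] = K·y
y = (KᵀK)⁻¹·Kᵀ·(x' − x̄) = [15, -26]
z = y + H·x̄ = [15, -26] + [-14, 24] = [1, -2]

z = [1, -2]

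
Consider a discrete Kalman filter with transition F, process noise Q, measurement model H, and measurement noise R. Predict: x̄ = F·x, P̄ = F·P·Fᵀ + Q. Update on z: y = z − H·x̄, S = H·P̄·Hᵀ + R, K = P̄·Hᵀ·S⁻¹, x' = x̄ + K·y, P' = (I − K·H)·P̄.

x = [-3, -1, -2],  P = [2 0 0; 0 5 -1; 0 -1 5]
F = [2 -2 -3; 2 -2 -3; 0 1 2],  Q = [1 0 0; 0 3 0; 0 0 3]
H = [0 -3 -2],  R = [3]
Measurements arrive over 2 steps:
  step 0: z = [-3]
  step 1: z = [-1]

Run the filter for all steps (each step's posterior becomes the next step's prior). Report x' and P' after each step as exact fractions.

step 0: x' = [153/31, 160/31, -584/93], P' = [401/31 253/31 -360/31; 253/31 220/31 -309/31; -360/31 -309/31 455/31]
step 1: x' = [17489/9243, 13828/9243, -589/351], P' = [10913/1027 6013/1027 -106/13; 6013/1027 5128/1027 -89/13; -106/13 -89/13 392/39]

step 0: x̄ = F·x = [2, 2, -5]
step 0: P̄ = F·P·Fᵀ + Q = [62 61 -33; 61 64 -33; -33 -33 24]
step 0: y = z − H·x̄ = [-7]
step 0: S = H·P̄·Hᵀ + R = [279]
step 0: K = P̄·Hᵀ·S⁻¹ = [-13/31; -14/31; 17/93]
step 0: x' = x̄ + K·y = [153/31, 160/31, -584/93]
step 0: P' = (I − K·H)·P̄ = [401/31 253/31 -360/31; 253/31 220/31 -309/31; -360/31 -309/31 455/31]
step 1: x̄ = F·x = [570/31, 570/31, -688/93]
step 1: P̄ = F·P·Fᵀ + Q = [5198/31 5167/31 -1941/31; 5167/31 5260/31 -1941/31; -1941/31 -1941/31 897/31]
step 1: y = z − H·x̄ = [3661/93]
step 1: S = H·P̄·Hᵀ + R = [27729/31]
step 1: K = P̄·Hᵀ·S⁻¹ = [-1291/3081; -1322/3081; 17/117]
step 1: x' = x̄ + K·y = [17489/9243, 13828/9243, -589/351]
step 1: P' = (I − K·H)·P̄ = [10913/1027 6013/1027 -106/13; 6013/1027 5128/1027 -89/13; -106/13 -89/13 392/39]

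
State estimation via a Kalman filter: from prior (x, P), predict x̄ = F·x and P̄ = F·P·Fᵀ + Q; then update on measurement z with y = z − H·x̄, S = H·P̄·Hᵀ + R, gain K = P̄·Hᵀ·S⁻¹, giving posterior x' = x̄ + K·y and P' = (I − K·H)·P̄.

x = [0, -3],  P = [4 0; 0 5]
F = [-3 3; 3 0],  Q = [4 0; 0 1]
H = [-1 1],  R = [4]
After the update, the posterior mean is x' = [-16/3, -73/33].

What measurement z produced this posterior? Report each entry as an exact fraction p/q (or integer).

x̄ = F·x = [-9, 0]
P̄ = F·P·Fᵀ + Q = [85 -36; -36 37]
S = H·P̄·Hᵀ + R = [198]
K = P̄·Hᵀ·S⁻¹ = [-11/18; 73/198]
x' − x̄ = [11/3, -73/33] = K·y
y = (KᵀK)⁻¹·Kᵀ·(x' − x̄) = [-6]
z = y + H·x̄ = [-6] + [9] = [3]

z = [3]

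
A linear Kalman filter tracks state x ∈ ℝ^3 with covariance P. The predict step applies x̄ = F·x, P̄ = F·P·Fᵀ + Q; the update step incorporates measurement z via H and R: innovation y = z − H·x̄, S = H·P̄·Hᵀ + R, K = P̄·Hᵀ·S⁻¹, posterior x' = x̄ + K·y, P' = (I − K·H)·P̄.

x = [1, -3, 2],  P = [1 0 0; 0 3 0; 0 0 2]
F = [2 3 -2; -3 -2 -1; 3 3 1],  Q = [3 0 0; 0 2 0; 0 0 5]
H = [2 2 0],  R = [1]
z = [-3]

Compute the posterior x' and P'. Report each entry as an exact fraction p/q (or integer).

x' = [-451/109, 279/109, -4]
P' = [2642/109 -2620/109 29; -2620/109 2625/109 -29; 29 -29 43]

x̄ = F·x = [-11, 1, -4]
P̄ = F·P·Fᵀ + Q = [42 -20 29; -20 25 -29; 29 -29 43]
y = z − H·x̄ = [17]
S = H·P̄·Hᵀ + R = [109]
K = P̄·Hᵀ·S⁻¹ = [44/109; 10/109; 0]
x' = x̄ + K·y = [-451/109, 279/109, -4]
P' = (I − K·H)·P̄ = [2642/109 -2620/109 29; -2620/109 2625/109 -29; 29 -29 43]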